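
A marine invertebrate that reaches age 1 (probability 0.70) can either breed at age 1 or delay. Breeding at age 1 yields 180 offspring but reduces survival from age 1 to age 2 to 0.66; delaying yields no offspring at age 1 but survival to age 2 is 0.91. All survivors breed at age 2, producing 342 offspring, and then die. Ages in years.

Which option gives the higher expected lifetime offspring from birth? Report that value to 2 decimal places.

284.00

breed at age 1: R₀ = 0.70 × (180 + 0.66 × 342) = 0.70 × 405.7200 = 284.0040
delay to age 2: R₀ = 0.70 × (0.91 × 342) = 0.70 × 311.2200 = 217.8540
Higher: breed at age 1 (284.0040).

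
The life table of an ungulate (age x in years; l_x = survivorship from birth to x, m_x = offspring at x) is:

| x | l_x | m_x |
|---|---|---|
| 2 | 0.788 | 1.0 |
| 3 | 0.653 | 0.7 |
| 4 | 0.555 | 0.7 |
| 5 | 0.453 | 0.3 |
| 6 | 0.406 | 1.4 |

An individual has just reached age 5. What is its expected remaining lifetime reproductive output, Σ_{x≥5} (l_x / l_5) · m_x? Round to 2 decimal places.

l_5 = 0.453. Conditional survival from age 5 to x is l_x / l_5.
  x=5: (0.453/0.453) × 0.3 = 0.3000
  x=6: (0.406/0.453) × 1.4 = 1.2547
Sum = 0.3000 + 1.2547 = 1.5547

1.55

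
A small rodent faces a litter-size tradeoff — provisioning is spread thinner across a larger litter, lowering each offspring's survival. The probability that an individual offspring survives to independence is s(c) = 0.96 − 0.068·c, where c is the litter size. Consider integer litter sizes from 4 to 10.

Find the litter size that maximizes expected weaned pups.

Expected weaned pups = c × s(c):
  c=4: 4 × 0.688 = 2.752
  c=5: 5 × 0.620 = 3.100
  c=6: 6 × 0.552 = 3.312
  c=7: 7 × 0.484 = 3.388
  c=8: 8 × 0.416 = 3.328
  c=9: 9 × 0.348 = 3.132
  c=10: 10 × 0.280 = 2.800
Maximum at c = 7 (3.388 weaned pups).

7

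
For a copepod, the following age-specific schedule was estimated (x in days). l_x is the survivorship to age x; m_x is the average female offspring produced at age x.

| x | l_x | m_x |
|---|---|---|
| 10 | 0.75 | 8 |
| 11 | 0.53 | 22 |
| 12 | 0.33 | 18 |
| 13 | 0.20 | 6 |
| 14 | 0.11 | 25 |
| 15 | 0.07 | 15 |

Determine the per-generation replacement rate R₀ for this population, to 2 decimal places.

28.60

R₀ = Σ l_x m_x:
  age 10: 0.75 × 8 = 6.0000
  age 11: 0.53 × 22 = 11.6600
  age 12: 0.33 × 18 = 5.9400
  age 13: 0.20 × 6 = 1.2000
  age 14: 0.11 × 25 = 2.7500
  age 15: 0.07 × 15 = 1.0500
R₀ = 6.0000 + 11.6600 + 5.9400 + 1.2000 + 2.7500 + 1.0500 = 28.6000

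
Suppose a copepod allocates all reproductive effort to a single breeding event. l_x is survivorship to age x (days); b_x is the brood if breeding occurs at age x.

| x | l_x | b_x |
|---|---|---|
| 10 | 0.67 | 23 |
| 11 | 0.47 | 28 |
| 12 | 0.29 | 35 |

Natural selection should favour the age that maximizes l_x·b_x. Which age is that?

Expected offspring if breeding at age x = l_x × b_x:
  age 10: 0.67 × 23 = 15.410
  age 11: 0.47 × 28 = 13.160
  age 12: 0.29 × 35 = 10.150
Maximum at age 10 (15.410).

10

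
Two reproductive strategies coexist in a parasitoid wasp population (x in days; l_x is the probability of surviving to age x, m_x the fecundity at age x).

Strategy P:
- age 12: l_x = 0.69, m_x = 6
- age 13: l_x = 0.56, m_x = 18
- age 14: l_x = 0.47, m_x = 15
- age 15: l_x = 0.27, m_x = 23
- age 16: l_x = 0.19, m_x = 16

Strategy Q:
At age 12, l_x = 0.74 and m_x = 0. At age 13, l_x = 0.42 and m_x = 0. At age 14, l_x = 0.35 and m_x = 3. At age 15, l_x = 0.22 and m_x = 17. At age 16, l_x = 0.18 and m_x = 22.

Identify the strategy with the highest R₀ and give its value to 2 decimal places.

30.52

Strategy P: R₀ = 0.69×6 + 0.56×18 + 0.47×15 + 0.27×23 + 0.19×16 = 30.5200
Strategy Q: R₀ = 0.74×0 + 0.42×0 + 0.35×3 + 0.22×17 + 0.18×22 = 8.7500
Highest R₀: strategy P with 30.5200.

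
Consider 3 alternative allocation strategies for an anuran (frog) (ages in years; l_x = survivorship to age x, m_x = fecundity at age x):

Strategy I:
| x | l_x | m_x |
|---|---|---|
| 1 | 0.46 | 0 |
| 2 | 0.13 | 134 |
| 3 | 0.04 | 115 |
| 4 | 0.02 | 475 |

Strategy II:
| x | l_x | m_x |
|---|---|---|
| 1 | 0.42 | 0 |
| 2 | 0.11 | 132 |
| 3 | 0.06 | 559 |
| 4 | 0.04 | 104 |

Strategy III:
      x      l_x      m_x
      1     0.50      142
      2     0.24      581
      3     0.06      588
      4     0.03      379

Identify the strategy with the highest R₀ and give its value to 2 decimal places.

257.09

Strategy I: R₀ = 0.46×0 + 0.13×134 + 0.04×115 + 0.02×475 = 31.5200
Strategy II: R₀ = 0.42×0 + 0.11×132 + 0.06×559 + 0.04×104 = 52.2200
Strategy III: R₀ = 0.50×142 + 0.24×581 + 0.06×588 + 0.03×379 = 257.0900
Highest R₀: strategy III with 257.0900.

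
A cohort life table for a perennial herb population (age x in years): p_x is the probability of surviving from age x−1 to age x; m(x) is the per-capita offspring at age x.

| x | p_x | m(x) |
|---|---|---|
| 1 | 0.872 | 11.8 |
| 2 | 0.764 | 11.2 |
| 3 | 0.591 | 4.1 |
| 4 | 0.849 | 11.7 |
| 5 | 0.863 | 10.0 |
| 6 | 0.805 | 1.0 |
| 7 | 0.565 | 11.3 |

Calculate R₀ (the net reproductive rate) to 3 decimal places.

Survivorship from birth: l_x = p_1·p_2·…·p_x.
  l_1 = 0.87200
  l_2 = 0.66621
  l_3 = 0.39373
  l_4 = 0.33428
  l_5 = 0.28848
  l_6 = 0.23223
  l_7 = 0.13121
R₀ = Σ l_x m(x):
  age 1: 0.87200 × 11.8 = 10.2896
  age 2: 0.66621 × 11.2 = 7.4616
  age 3: 0.39373 × 4.1 = 1.6143
  age 4: 0.33428 × 11.7 = 3.9111
  age 5: 0.28848 × 10.0 = 2.8848
  age 6: 0.23223 × 1.0 = 0.2322
  age 7: 0.13121 × 11.3 = 1.4827
R₀ = 10.2896 + 7.4616 + 1.6143 + 3.9111 + 2.8848 + 0.2322 + 1.4827 = 27.8762

27.876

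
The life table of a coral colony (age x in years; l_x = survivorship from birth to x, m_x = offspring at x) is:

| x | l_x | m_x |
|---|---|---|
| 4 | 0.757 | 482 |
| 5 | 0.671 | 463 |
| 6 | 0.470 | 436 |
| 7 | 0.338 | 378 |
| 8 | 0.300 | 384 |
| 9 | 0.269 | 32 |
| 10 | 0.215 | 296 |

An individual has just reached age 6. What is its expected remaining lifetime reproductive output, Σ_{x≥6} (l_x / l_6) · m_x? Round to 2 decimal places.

l_6 = 0.470. Conditional survival from age 6 to x is l_x / l_6.
  x=6: (0.470/0.470) × 436 = 436.0000
  x=7: (0.338/0.470) × 378 = 271.8383
  x=8: (0.300/0.470) × 384 = 245.1064
  x=9: (0.269/0.470) × 32 = 18.3149
  x=10: (0.215/0.470) × 296 = 135.4043
Sum = 436.0000 + 271.8383 + 245.1064 + 18.3149 + 135.4043 = 1106.6638

1106.66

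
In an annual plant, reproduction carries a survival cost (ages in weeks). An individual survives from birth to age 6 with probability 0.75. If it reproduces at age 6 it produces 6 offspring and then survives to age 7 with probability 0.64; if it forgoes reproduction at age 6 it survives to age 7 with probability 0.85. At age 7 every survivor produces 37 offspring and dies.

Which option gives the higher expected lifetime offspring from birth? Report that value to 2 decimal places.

breed at age 6: R₀ = 0.75 × (6 + 0.64 × 37) = 0.75 × 29.6800 = 22.2600
delay to age 7: R₀ = 0.75 × (0.85 × 37) = 0.75 × 31.4500 = 23.5875
Higher: delay to age 7 (23.5875).

23.59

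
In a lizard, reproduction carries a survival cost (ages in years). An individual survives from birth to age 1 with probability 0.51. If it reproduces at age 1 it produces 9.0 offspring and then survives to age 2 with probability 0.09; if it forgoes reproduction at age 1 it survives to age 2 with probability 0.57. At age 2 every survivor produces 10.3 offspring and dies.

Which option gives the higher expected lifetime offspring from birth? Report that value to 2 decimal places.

5.06

breed at age 1: R₀ = 0.51 × (9.0 + 0.09 × 10.3) = 0.51 × 9.9270 = 5.0628
delay to age 2: R₀ = 0.51 × (0.57 × 10.3) = 0.51 × 5.8710 = 2.9942
Higher: breed at age 1 (5.0628).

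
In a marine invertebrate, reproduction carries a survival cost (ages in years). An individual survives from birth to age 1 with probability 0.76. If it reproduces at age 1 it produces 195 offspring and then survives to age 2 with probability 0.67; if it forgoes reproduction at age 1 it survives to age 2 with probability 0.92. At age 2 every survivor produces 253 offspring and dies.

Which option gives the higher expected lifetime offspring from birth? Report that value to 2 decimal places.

277.03

breed at age 1: R₀ = 0.76 × (195 + 0.67 × 253) = 0.76 × 364.5100 = 277.0276
delay to age 2: R₀ = 0.76 × (0.92 × 253) = 0.76 × 232.7600 = 176.8976
Higher: breed at age 1 (277.0276).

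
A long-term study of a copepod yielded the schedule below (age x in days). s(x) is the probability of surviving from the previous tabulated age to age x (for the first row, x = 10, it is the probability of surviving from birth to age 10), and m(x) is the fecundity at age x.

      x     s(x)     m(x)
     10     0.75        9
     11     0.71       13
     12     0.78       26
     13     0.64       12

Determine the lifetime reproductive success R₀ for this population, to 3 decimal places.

27.661

Survivorship from birth: l_x = s_10·s_11·…·s_x.
  l_10 = 0.75000
  l_11 = 0.53250
  l_12 = 0.41535
  l_13 = 0.26582
R₀ = Σ l_x m(x):
  age 10: 0.75000 × 9 = 6.7500
  age 11: 0.53250 × 13 = 6.9225
  age 12: 0.41535 × 26 = 10.7991
  age 13: 0.26582 × 12 = 3.1898
R₀ = 6.7500 + 6.9225 + 10.7991 + 3.1898 = 27.6614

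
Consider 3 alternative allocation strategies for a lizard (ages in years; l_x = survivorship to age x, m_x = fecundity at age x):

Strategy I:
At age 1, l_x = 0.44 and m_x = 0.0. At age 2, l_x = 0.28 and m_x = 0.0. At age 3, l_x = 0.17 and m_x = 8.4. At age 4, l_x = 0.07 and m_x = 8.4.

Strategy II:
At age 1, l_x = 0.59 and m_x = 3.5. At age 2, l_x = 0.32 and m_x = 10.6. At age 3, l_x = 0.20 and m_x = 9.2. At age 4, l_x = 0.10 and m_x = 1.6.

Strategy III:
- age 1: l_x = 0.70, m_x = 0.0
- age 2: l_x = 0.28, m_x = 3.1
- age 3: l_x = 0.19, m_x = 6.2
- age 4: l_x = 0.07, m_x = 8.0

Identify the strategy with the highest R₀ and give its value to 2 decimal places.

Strategy I: R₀ = 0.44×0.0 + 0.28×0.0 + 0.17×8.4 + 0.07×8.4 = 2.0160
Strategy II: R₀ = 0.59×3.5 + 0.32×10.6 + 0.20×9.2 + 0.10×1.6 = 7.4570
Strategy III: R₀ = 0.70×0.0 + 0.28×3.1 + 0.19×6.2 + 0.07×8.0 = 2.6060
Highest R₀: strategy II with 7.4570.

7.46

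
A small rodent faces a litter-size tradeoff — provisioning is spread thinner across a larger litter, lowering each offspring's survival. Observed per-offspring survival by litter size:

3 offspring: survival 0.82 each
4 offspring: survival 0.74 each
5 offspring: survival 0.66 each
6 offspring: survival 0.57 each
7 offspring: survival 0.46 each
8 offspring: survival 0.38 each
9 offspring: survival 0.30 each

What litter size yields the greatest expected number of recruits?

6

Expected recruits = c × s(c):
  c=3: 3 × 0.82 = 2.460
  c=4: 4 × 0.74 = 2.960
  c=5: 5 × 0.66 = 3.300
  c=6: 6 × 0.57 = 3.420
  c=7: 7 × 0.46 = 3.220
  c=8: 8 × 0.38 = 3.040
  c=9: 9 × 0.30 = 2.700
Maximum at c = 6 (3.420 recruits).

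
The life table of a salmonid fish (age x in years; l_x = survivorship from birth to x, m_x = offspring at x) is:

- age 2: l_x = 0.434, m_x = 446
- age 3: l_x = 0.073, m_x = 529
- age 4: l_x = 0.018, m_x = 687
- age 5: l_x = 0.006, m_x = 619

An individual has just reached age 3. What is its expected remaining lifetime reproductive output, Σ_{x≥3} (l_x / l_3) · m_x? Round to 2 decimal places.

749.27

l_3 = 0.073. Conditional survival from age 3 to x is l_x / l_3.
  x=3: (0.073/0.073) × 529 = 529.0000
  x=4: (0.018/0.073) × 687 = 169.3973
  x=5: (0.006/0.073) × 619 = 50.8767
Sum = 529.0000 + 169.3973 + 50.8767 = 749.2740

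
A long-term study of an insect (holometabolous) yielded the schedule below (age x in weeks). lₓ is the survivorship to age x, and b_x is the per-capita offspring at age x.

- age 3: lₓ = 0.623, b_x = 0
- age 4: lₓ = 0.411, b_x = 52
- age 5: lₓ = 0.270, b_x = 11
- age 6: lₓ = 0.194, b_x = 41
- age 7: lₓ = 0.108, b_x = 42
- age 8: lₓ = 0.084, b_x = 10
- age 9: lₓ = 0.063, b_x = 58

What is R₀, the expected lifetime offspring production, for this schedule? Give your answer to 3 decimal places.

41.326

R₀ = Σ lₓ b_x:
  age 3: 0.623 × 0 = 0.0000
  age 4: 0.411 × 52 = 21.3720
  age 5: 0.270 × 11 = 2.9700
  age 6: 0.194 × 41 = 7.9540
  age 7: 0.108 × 42 = 4.5360
  age 8: 0.084 × 10 = 0.8400
  age 9: 0.063 × 58 = 3.6540
R₀ = 0.0000 + 21.3720 + 2.9700 + 7.9540 + 4.5360 + 0.8400 + 3.6540 = 41.3260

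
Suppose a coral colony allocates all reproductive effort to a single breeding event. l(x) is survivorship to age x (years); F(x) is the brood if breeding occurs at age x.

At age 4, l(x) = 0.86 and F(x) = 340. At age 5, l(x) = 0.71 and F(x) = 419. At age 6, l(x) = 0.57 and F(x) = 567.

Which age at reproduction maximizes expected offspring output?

6

Expected offspring if breeding at age x = l(x) × F(x):
  age 4: 0.86 × 340 = 292.400
  age 5: 0.71 × 419 = 297.490
  age 6: 0.57 × 567 = 323.190
Maximum at age 6 (323.190).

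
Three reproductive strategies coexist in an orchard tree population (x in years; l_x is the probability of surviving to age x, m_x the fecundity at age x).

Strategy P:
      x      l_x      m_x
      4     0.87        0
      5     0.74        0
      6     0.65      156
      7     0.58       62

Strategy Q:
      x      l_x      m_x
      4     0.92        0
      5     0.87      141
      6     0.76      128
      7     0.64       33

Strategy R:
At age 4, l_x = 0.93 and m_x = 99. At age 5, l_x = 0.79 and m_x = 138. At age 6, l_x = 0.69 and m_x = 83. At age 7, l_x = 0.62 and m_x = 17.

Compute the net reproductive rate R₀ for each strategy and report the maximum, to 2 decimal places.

268.90

Strategy P: R₀ = 0.87×0 + 0.74×0 + 0.65×156 + 0.58×62 = 137.3600
Strategy Q: R₀ = 0.92×0 + 0.87×141 + 0.76×128 + 0.64×33 = 241.0700
Strategy R: R₀ = 0.93×99 + 0.79×138 + 0.69×83 + 0.62×17 = 268.9000
Highest R₀: strategy R with 268.9000.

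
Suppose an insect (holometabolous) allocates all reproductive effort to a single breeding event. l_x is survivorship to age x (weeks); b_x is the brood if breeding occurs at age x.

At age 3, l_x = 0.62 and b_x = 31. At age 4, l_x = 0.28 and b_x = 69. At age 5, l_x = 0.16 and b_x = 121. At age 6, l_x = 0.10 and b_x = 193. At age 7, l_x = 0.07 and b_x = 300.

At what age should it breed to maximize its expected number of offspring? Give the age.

7

Expected offspring if breeding at age x = l_x × b_x:
  age 3: 0.62 × 31 = 19.220
  age 4: 0.28 × 69 = 19.320
  age 5: 0.16 × 121 = 19.360
  age 6: 0.10 × 193 = 19.300
  age 7: 0.07 × 300 = 21.000
Maximum at age 7 (21.000).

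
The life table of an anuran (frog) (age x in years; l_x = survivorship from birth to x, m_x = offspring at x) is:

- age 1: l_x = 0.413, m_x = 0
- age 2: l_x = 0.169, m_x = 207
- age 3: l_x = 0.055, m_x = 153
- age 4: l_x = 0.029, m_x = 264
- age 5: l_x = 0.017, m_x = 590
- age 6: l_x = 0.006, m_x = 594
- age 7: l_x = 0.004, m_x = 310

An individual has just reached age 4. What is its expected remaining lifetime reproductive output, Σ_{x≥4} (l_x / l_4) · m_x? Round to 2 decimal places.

775.52

l_4 = 0.029. Conditional survival from age 4 to x is l_x / l_4.
  x=4: (0.029/0.029) × 264 = 264.0000
  x=5: (0.017/0.029) × 590 = 345.8621
  x=6: (0.006/0.029) × 594 = 122.8966
  x=7: (0.004/0.029) × 310 = 42.7586
Sum = 264.0000 + 345.8621 + 122.8966 + 42.7586 = 775.5172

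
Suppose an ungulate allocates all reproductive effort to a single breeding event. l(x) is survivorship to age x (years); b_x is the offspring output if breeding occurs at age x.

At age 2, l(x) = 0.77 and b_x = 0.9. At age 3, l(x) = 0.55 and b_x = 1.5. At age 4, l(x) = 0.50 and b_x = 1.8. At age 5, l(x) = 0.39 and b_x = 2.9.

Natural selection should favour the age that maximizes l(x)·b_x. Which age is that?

5

Expected offspring if breeding at age x = l(x) × b_x:
  age 2: 0.77 × 0.9 = 0.693
  age 3: 0.55 × 1.5 = 0.825
  age 4: 0.50 × 1.8 = 0.900
  age 5: 0.39 × 2.9 = 1.131
Maximum at age 5 (1.131).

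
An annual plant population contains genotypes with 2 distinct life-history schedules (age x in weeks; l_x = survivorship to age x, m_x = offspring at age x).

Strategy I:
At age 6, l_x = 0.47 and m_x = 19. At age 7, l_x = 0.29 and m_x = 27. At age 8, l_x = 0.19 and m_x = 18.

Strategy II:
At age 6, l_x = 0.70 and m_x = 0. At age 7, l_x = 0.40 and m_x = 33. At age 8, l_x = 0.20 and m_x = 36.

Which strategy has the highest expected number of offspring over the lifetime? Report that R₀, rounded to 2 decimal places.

20.40

Strategy I: R₀ = 0.47×19 + 0.29×27 + 0.19×18 = 20.1800
Strategy II: R₀ = 0.70×0 + 0.40×33 + 0.20×36 = 20.4000
Highest R₀: strategy II with 20.4000.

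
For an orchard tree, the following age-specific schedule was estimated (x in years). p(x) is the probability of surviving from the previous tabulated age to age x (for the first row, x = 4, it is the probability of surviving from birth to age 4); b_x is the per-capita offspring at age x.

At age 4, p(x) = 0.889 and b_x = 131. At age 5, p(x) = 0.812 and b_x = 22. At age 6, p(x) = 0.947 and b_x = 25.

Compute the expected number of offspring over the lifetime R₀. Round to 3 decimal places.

Survivorship from birth: l_x = p_4·p_5·…·p_x.
  l_4 = 0.88900
  l_5 = 0.72187
  l_6 = 0.68361
R₀ = Σ l_x b_x:
  age 4: 0.88900 × 131 = 116.4590
  age 5: 0.72187 × 22 = 15.8811
  age 6: 0.68361 × 25 = 17.0903
R₀ = 116.4590 + 15.8811 + 17.0903 = 149.4304

149.430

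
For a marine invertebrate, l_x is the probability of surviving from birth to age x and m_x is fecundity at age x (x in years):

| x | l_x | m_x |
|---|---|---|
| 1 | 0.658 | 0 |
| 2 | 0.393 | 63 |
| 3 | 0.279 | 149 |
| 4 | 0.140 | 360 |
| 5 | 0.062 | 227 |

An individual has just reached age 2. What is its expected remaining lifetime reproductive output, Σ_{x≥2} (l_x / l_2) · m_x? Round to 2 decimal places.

332.83

l_2 = 0.393. Conditional survival from age 2 to x is l_x / l_2.
  x=2: (0.393/0.393) × 63 = 63.0000
  x=3: (0.279/0.393) × 149 = 105.7786
  x=4: (0.140/0.393) × 360 = 128.2443
  x=5: (0.062/0.393) × 227 = 35.8117
Sum = 63.0000 + 105.7786 + 128.2443 + 35.8117 = 332.8346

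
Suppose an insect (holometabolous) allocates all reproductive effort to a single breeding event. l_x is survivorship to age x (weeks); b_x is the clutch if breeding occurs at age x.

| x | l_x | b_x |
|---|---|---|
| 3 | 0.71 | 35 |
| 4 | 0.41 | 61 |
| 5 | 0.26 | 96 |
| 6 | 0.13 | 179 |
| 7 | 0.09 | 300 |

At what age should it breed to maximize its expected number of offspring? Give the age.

7

Expected offspring if breeding at age x = l_x × b_x:
  age 3: 0.71 × 35 = 24.850
  age 4: 0.41 × 61 = 25.010
  age 5: 0.26 × 96 = 24.960
  age 6: 0.13 × 179 = 23.270
  age 7: 0.09 × 300 = 27.000
Maximum at age 7 (27.000).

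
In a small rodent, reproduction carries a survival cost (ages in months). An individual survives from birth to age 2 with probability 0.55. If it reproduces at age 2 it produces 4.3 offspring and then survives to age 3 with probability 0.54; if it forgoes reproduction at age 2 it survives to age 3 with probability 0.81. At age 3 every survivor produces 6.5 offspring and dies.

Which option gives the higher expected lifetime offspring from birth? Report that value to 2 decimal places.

breed at age 2: R₀ = 0.55 × (4.3 + 0.54 × 6.5) = 0.55 × 7.8100 = 4.2955
delay to age 3: R₀ = 0.55 × (0.81 × 6.5) = 0.55 × 5.2650 = 2.8958
Higher: breed at age 2 (4.2955).

4.30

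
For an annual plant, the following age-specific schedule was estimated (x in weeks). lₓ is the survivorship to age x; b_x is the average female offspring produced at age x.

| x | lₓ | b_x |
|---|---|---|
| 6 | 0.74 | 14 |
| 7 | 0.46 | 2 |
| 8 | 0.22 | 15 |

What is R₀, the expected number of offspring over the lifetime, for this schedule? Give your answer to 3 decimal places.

14.580

R₀ = Σ lₓ b_x:
  age 6: 0.74 × 14 = 10.3600
  age 7: 0.46 × 2 = 0.9200
  age 8: 0.22 × 15 = 3.3000
R₀ = 10.3600 + 0.9200 + 3.3000 = 14.5800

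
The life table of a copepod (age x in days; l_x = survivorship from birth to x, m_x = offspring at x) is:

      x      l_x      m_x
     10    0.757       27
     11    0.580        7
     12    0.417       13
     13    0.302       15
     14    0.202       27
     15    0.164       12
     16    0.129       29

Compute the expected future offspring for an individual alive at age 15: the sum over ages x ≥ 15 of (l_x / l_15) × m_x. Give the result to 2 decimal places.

l_15 = 0.164. Conditional survival from age 15 to x is l_x / l_15.
  x=15: (0.164/0.164) × 12 = 12.0000
  x=16: (0.129/0.164) × 29 = 22.8110
Sum = 12.0000 + 22.8110 = 34.8110

34.81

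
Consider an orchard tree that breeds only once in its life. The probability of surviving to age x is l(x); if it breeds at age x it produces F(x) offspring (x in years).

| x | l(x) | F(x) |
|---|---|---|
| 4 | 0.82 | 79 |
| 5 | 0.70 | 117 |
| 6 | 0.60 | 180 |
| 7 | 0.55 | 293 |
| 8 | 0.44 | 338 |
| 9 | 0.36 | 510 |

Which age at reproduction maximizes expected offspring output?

Expected offspring if breeding at age x = l(x) × F(x):
  age 4: 0.82 × 79 = 64.780
  age 5: 0.70 × 117 = 81.900
  age 6: 0.60 × 180 = 108.000
  age 7: 0.55 × 293 = 161.150
  age 8: 0.44 × 338 = 148.720
  age 9: 0.36 × 510 = 183.600
Maximum at age 9 (183.600).

9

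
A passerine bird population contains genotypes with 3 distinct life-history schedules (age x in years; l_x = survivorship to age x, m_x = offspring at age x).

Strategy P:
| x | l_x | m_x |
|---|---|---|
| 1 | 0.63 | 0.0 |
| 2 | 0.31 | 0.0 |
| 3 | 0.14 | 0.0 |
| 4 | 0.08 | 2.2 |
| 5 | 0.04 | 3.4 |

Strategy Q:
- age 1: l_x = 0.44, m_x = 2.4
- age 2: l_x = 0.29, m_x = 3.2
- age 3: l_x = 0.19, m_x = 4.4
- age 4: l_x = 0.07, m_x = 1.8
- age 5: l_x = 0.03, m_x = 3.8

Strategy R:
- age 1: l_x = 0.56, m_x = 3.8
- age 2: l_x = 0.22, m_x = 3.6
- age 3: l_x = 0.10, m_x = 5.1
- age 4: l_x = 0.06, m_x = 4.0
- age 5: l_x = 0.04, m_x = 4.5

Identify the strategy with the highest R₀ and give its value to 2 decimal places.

3.85

Strategy P: R₀ = 0.63×0.0 + 0.31×0.0 + 0.14×0.0 + 0.08×2.2 + 0.04×3.4 = 0.3120
Strategy Q: R₀ = 0.44×2.4 + 0.29×3.2 + 0.19×4.4 + 0.07×1.8 + 0.03×3.8 = 3.0600
Strategy R: R₀ = 0.56×3.8 + 0.22×3.6 + 0.10×5.1 + 0.06×4.0 + 0.04×4.5 = 3.8500
Highest R₀: strategy R with 3.8500.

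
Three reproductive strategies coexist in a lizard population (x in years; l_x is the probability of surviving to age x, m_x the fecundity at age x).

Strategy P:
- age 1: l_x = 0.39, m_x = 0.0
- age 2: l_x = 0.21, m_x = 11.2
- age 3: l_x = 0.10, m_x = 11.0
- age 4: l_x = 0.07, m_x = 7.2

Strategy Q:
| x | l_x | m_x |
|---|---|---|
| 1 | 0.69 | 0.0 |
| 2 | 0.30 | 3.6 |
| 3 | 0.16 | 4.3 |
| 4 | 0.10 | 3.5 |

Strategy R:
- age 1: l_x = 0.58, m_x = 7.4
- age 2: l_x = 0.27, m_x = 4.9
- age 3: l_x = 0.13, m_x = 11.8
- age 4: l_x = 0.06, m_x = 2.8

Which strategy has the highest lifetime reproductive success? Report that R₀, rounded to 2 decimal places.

Strategy P: R₀ = 0.39×0.0 + 0.21×11.2 + 0.10×11.0 + 0.07×7.2 = 3.9560
Strategy Q: R₀ = 0.69×0.0 + 0.30×3.6 + 0.16×4.3 + 0.10×3.5 = 2.1180
Strategy R: R₀ = 0.58×7.4 + 0.27×4.9 + 0.13×11.8 + 0.06×2.8 = 7.3170
Highest R₀: strategy R with 7.3170.

7.32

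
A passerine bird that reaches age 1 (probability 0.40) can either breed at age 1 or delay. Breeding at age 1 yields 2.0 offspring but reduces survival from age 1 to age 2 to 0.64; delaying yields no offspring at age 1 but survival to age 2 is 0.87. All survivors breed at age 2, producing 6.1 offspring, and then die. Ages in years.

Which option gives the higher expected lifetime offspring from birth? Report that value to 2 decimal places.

breed at age 1: R₀ = 0.40 × (2.0 + 0.64 × 6.1) = 0.40 × 5.9040 = 2.3616
delay to age 2: R₀ = 0.40 × (0.87 × 6.1) = 0.40 × 5.3070 = 2.1228
Higher: breed at age 1 (2.3616).

2.36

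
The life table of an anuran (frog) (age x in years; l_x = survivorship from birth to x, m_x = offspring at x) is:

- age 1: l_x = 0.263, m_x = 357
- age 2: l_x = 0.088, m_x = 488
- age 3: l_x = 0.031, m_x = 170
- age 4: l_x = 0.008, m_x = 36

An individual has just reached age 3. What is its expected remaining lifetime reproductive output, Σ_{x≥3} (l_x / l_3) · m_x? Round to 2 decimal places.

l_3 = 0.031. Conditional survival from age 3 to x is l_x / l_3.
  x=3: (0.031/0.031) × 170 = 170.0000
  x=4: (0.008/0.031) × 36 = 9.2903
Sum = 170.0000 + 9.2903 = 179.2903

179.29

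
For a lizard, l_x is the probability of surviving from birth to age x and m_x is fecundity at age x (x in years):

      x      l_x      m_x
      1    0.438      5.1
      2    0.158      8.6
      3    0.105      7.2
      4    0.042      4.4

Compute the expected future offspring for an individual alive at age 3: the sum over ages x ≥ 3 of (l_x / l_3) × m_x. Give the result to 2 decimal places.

l_3 = 0.105. Conditional survival from age 3 to x is l_x / l_3.
  x=3: (0.105/0.105) × 7.2 = 7.2000
  x=4: (0.042/0.105) × 4.4 = 1.7600
Sum = 7.2000 + 1.7600 = 8.9600

8.96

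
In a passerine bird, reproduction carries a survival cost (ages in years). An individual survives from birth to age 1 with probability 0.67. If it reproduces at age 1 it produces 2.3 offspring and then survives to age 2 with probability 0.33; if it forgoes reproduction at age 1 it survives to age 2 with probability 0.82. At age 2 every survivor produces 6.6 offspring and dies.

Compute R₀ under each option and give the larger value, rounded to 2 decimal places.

breed at age 1: R₀ = 0.67 × (2.3 + 0.33 × 6.6) = 0.67 × 4.4780 = 3.0003
delay to age 2: R₀ = 0.67 × (0.82 × 6.6) = 0.67 × 5.4120 = 3.6260
Higher: delay to age 2 (3.6260).

3.63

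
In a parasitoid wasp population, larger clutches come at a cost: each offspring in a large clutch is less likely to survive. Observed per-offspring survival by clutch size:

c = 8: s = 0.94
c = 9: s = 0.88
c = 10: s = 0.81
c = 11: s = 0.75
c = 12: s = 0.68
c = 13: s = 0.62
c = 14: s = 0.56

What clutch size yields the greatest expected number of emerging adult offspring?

Expected emerging adult offspring = c × s(c):
  c=8: 8 × 0.94 = 7.520
  c=9: 9 × 0.88 = 7.920
  c=10: 10 × 0.81 = 8.100
  c=11: 11 × 0.75 = 8.250
  c=12: 12 × 0.68 = 8.160
  c=13: 13 × 0.62 = 8.060
  c=14: 14 × 0.56 = 7.840
Maximum at c = 11 (8.250 emerging adult offspring).

11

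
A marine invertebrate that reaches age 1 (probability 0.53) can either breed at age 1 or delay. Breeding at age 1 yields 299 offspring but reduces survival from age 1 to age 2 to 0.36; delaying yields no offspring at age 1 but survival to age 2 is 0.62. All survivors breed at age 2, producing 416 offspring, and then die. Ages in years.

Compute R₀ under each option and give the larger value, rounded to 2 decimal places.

breed at age 1: R₀ = 0.53 × (299 + 0.36 × 416) = 0.53 × 448.7600 = 237.8428
delay to age 2: R₀ = 0.53 × (0.62 × 416) = 0.53 × 257.9200 = 136.6976
Higher: breed at age 1 (237.8428).

237.84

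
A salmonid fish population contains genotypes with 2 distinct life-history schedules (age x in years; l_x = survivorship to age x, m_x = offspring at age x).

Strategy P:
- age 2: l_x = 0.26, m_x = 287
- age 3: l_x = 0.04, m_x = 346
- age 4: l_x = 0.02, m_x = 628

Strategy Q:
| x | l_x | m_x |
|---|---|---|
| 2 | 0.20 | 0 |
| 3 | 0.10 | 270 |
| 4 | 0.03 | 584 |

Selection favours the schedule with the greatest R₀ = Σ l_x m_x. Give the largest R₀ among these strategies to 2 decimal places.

Strategy P: R₀ = 0.26×287 + 0.04×346 + 0.02×628 = 101.0200
Strategy Q: R₀ = 0.20×0 + 0.10×270 + 0.03×584 = 44.5200
Highest R₀: strategy P with 101.0200.

101.02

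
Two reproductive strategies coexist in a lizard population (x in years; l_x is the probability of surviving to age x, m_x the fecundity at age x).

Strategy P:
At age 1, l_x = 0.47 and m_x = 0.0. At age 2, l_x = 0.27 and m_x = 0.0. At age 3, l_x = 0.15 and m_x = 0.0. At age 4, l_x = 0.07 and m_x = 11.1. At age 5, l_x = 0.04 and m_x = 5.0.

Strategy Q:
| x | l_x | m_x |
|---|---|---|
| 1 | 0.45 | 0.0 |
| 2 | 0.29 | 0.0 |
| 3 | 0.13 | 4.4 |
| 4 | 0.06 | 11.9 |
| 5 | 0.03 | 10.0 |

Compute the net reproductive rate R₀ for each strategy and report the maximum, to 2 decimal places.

1.59

Strategy P: R₀ = 0.47×0.0 + 0.27×0.0 + 0.15×0.0 + 0.07×11.1 + 0.04×5.0 = 0.9770
Strategy Q: R₀ = 0.45×0.0 + 0.29×0.0 + 0.13×4.4 + 0.06×11.9 + 0.03×10.0 = 1.5860
Highest R₀: strategy Q with 1.5860.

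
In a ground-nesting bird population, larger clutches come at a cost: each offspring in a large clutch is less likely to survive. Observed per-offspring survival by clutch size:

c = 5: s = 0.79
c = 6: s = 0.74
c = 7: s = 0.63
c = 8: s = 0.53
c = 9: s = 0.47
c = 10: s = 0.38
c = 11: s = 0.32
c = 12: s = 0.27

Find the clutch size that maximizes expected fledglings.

Expected fledglings = c × s(c):
  c=5: 5 × 0.79 = 3.950
  c=6: 6 × 0.74 = 4.440
  c=7: 7 × 0.63 = 4.410
  c=8: 8 × 0.53 = 4.240
  c=9: 9 × 0.47 = 4.230
  c=10: 10 × 0.38 = 3.800
  c=11: 11 × 0.32 = 3.520
  c=12: 12 × 0.27 = 3.240
Maximum at c = 6 (4.440 fledglings).

6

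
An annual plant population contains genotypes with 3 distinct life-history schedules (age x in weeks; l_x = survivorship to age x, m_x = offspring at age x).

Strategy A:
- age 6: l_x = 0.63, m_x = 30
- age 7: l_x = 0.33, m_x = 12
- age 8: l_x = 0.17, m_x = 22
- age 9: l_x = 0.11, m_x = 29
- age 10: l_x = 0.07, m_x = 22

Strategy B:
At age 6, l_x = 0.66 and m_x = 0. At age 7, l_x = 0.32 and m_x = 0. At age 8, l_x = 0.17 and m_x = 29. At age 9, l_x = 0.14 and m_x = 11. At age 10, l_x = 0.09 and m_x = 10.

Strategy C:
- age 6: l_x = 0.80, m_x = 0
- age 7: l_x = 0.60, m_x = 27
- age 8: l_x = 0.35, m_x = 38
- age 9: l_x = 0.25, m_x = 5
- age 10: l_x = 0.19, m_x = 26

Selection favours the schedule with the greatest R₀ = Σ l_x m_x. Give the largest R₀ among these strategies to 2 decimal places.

35.69

Strategy A: R₀ = 0.63×30 + 0.33×12 + 0.17×22 + 0.11×29 + 0.07×22 = 31.3300
Strategy B: R₀ = 0.66×0 + 0.32×0 + 0.17×29 + 0.14×11 + 0.09×10 = 7.3700
Strategy C: R₀ = 0.80×0 + 0.60×27 + 0.35×38 + 0.25×5 + 0.19×26 = 35.6900
Highest R₀: strategy C with 35.6900.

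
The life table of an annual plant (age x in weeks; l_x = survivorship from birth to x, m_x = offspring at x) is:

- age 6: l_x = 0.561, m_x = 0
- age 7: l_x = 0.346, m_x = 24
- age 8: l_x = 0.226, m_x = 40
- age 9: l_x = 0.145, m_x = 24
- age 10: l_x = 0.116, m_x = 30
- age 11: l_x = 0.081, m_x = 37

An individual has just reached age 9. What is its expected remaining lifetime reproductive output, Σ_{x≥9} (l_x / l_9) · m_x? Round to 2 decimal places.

68.67

l_9 = 0.145. Conditional survival from age 9 to x is l_x / l_9.
  x=9: (0.145/0.145) × 24 = 24.0000
  x=10: (0.116/0.145) × 30 = 24.0000
  x=11: (0.081/0.145) × 37 = 20.6690
Sum = 24.0000 + 24.0000 + 20.6690 = 68.6690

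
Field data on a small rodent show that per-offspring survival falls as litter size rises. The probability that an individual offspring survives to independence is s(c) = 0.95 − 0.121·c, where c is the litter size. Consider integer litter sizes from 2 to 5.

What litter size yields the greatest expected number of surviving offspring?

4

Expected surviving offspring = c × s(c):
  c=2: 2 × 0.708 = 1.416
  c=3: 3 × 0.587 = 1.761
  c=4: 4 × 0.466 = 1.864
  c=5: 5 × 0.345 = 1.725
Maximum at c = 4 (1.864 surviving offspring).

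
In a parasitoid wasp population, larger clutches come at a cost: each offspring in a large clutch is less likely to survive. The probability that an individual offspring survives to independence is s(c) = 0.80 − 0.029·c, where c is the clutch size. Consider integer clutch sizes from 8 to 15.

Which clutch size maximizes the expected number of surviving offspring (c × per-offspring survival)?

14

Expected surviving offspring = c × s(c):
  c=8: 8 × 0.568 = 4.544
  c=9: 9 × 0.539 = 4.851
  c=10: 10 × 0.510 = 5.100
  c=11: 11 × 0.481 = 5.291
  c=12: 12 × 0.452 = 5.424
  c=13: 13 × 0.423 = 5.499
  c=14: 14 × 0.394 = 5.516
  c=15: 15 × 0.365 = 5.475
Maximum at c = 14 (5.516 surviving offspring).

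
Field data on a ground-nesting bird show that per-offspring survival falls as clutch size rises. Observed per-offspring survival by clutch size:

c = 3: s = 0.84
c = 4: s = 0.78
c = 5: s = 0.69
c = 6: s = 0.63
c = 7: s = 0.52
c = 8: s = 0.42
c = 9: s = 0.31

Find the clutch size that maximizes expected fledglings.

Expected fledglings = c × s(c):
  c=3: 3 × 0.84 = 2.520
  c=4: 4 × 0.78 = 3.120
  c=5: 5 × 0.69 = 3.450
  c=6: 6 × 0.63 = 3.780
  c=7: 7 × 0.52 = 3.640
  c=8: 8 × 0.42 = 3.360
  c=9: 9 × 0.31 = 2.790
Maximum at c = 6 (3.780 fledglings).

6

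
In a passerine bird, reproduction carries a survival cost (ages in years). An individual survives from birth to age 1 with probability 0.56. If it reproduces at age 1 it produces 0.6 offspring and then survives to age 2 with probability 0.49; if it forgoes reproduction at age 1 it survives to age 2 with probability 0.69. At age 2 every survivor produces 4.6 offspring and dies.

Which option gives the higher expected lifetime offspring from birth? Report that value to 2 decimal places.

breed at age 1: R₀ = 0.56 × (0.6 + 0.49 × 4.6) = 0.56 × 2.8540 = 1.5982
delay to age 2: R₀ = 0.56 × (0.69 × 4.6) = 0.56 × 3.1740 = 1.7774
Higher: delay to age 2 (1.7774).

1.78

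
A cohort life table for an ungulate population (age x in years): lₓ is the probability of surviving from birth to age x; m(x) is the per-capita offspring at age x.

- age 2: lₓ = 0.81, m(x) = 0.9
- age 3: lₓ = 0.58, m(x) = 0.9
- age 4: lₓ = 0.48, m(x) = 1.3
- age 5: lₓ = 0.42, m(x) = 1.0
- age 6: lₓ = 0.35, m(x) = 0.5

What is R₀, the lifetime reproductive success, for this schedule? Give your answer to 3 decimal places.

2.470

R₀ = Σ lₓ m(x):
  age 2: 0.81 × 0.9 = 0.7290
  age 3: 0.58 × 0.9 = 0.5220
  age 4: 0.48 × 1.3 = 0.6240
  age 5: 0.42 × 1.0 = 0.4200
  age 6: 0.35 × 0.5 = 0.1750
R₀ = 0.7290 + 0.5220 + 0.6240 + 0.4200 + 0.1750 = 2.4700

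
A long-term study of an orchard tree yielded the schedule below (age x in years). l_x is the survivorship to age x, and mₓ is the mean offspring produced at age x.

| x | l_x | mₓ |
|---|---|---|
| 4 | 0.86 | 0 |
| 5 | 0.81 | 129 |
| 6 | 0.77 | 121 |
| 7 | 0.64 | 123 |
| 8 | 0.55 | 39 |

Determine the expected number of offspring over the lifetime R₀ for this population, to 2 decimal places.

R₀ = Σ l_x mₓ:
  age 4: 0.86 × 0 = 0.0000
  age 5: 0.81 × 129 = 104.4900
  age 6: 0.77 × 121 = 93.1700
  age 7: 0.64 × 123 = 78.7200
  age 8: 0.55 × 39 = 21.4500
R₀ = 0.0000 + 104.4900 + 93.1700 + 78.7200 + 21.4500 = 297.8300

297.83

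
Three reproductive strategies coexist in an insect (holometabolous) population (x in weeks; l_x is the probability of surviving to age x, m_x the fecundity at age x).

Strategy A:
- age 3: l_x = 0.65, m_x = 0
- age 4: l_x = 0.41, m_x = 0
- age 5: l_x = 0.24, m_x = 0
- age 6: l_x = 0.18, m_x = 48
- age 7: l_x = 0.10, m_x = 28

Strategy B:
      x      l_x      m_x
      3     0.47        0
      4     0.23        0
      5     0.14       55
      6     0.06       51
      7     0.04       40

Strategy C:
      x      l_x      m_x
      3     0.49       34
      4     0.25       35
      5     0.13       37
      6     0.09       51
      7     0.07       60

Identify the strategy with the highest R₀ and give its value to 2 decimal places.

Strategy A: R₀ = 0.65×0 + 0.41×0 + 0.24×0 + 0.18×48 + 0.10×28 = 11.4400
Strategy B: R₀ = 0.47×0 + 0.23×0 + 0.14×55 + 0.06×51 + 0.04×40 = 12.3600
Strategy C: R₀ = 0.49×34 + 0.25×35 + 0.13×37 + 0.09×51 + 0.07×60 = 39.0100
Highest R₀: strategy C with 39.0100.

39.01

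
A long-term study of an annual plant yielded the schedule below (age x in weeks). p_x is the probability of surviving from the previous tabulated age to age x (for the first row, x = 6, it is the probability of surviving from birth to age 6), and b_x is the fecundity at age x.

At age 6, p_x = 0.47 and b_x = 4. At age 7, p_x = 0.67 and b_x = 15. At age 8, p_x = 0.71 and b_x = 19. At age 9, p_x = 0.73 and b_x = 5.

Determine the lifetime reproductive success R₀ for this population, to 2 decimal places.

11.67

Survivorship from birth: l_x = p_6·p_7·…·p_x.
  l_6 = 0.47000
  l_7 = 0.31490
  l_8 = 0.22358
  l_9 = 0.16321
R₀ = Σ l_x b_x:
  age 6: 0.47000 × 4 = 1.8800
  age 7: 0.31490 × 15 = 4.7235
  age 8: 0.22358 × 19 = 4.2480
  age 9: 0.16321 × 5 = 0.8160
R₀ = 1.8800 + 4.7235 + 4.2480 + 0.8160 = 11.6676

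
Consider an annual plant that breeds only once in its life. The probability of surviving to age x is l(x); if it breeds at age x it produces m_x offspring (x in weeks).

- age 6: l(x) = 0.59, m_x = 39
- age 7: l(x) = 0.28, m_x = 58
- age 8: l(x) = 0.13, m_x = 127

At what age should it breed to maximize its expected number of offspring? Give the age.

6

Expected offspring if breeding at age x = l(x) × m_x:
  age 6: 0.59 × 39 = 23.010
  age 7: 0.28 × 58 = 16.240
  age 8: 0.13 × 127 = 16.510
Maximum at age 6 (23.010).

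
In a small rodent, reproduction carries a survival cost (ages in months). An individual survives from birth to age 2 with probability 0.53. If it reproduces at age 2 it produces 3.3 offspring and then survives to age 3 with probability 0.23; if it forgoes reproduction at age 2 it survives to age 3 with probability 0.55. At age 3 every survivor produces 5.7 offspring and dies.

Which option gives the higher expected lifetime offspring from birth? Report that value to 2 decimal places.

2.44

breed at age 2: R₀ = 0.53 × (3.3 + 0.23 × 5.7) = 0.53 × 4.6110 = 2.4438
delay to age 3: R₀ = 0.53 × (0.55 × 5.7) = 0.53 × 3.1350 = 1.6616
Higher: breed at age 2 (2.4438).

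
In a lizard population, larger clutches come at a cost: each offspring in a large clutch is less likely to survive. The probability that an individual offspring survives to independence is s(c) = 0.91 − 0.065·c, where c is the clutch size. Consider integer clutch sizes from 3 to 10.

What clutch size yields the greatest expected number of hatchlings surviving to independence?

7

Expected hatchlings surviving to independence = c × s(c):
  c=3: 3 × 0.715 = 2.145
  c=4: 4 × 0.650 = 2.600
  c=5: 5 × 0.585 = 2.925
  c=6: 6 × 0.520 = 3.120
  c=7: 7 × 0.455 = 3.185
  c=8: 8 × 0.390 = 3.120
  c=9: 9 × 0.325 = 2.925
  c=10: 10 × 0.260 = 2.600
Maximum at c = 7 (3.185 hatchlings surviving to independence).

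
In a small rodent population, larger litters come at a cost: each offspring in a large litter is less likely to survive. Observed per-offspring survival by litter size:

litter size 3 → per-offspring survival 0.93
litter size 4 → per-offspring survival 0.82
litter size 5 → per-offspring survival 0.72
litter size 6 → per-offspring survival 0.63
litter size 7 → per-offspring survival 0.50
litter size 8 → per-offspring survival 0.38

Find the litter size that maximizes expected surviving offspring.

Expected surviving offspring = c × s(c):
  c=3: 3 × 0.93 = 2.790
  c=4: 4 × 0.82 = 3.280
  c=5: 5 × 0.72 = 3.600
  c=6: 6 × 0.63 = 3.780
  c=7: 7 × 0.50 = 3.500
  c=8: 8 × 0.38 = 3.040
Maximum at c = 6 (3.780 surviving offspring).

6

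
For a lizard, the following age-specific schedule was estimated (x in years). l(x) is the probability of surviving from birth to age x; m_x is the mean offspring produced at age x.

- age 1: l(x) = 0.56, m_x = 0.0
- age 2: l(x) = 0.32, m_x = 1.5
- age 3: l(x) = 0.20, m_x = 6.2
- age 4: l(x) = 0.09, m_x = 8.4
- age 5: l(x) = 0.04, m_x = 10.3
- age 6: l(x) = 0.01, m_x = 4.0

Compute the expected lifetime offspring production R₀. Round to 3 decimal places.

2.928

R₀ = Σ l(x) m_x:
  age 1: 0.56 × 0.0 = 0.0000
  age 2: 0.32 × 1.5 = 0.4800
  age 3: 0.20 × 6.2 = 1.2400
  age 4: 0.09 × 8.4 = 0.7560
  age 5: 0.04 × 10.3 = 0.4120
  age 6: 0.01 × 4.0 = 0.0400
R₀ = 0.0000 + 0.4800 + 1.2400 + 0.7560 + 0.4120 + 0.0400 = 2.9280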